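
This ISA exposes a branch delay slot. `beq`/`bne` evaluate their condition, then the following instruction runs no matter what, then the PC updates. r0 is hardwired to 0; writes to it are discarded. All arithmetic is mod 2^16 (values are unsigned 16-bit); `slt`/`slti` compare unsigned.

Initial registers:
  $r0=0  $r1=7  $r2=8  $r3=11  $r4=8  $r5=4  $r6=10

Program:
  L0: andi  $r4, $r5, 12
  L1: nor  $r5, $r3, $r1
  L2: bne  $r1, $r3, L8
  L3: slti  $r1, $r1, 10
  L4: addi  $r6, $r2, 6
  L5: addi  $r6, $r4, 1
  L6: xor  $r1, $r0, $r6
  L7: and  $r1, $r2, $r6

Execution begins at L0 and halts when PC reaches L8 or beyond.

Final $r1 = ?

1

#0 andi  $r4, $r5, 12 ; 0/7/8/11/4/4/10
#1 nor  $r5, $r3, $r1 ; 0/7/8/11/4/65520/10
#2 bne  $r1, $r3, L8 ; 0/7/8/11/4/65520/10 ; →target
#3 slti  $r1, $r1, 10 ; 0/1/8/11/4/65520/10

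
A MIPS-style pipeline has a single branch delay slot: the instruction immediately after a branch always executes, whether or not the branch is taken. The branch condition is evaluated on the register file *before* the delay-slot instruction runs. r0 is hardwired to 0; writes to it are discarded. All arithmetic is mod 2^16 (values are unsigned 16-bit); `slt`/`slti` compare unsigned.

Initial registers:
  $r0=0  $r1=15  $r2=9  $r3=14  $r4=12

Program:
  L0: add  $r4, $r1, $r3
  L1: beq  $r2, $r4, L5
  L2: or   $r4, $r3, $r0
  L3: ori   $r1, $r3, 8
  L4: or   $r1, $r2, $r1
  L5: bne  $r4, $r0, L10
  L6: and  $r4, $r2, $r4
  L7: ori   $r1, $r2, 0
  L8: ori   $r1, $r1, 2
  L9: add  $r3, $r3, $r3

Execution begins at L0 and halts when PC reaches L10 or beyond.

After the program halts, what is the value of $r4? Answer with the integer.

[0] add  $r4, $r1, $r3  →  {$r0:0, $r1:15, $r2:9, $r3:14, $r4:29}
[1] beq  $r2, $r4, L5  →  {$r0:0, $r1:15, $r2:9, $r3:14, $r4:29}  ⟨branch fallthrough⟩
[2] or   $r4, $r3, $r0  →  {$r0:0, $r1:15, $r2:9, $r3:14, $r4:14}
[3] ori   $r1, $r3, 8  →  {$r0:0, $r1:14, $r2:9, $r3:14, $r4:14}
[4] or   $r1, $r2, $r1  →  {$r0:0, $r1:15, $r2:9, $r3:14, $r4:14}
[5] bne  $r4, $r0, L10  →  {$r0:0, $r1:15, $r2:9, $r3:14, $r4:14}  ⟨branch taken⟩
[6] and  $r4, $r2, $r4  →  {$r0:0, $r1:15, $r2:9, $r3:14, $r4:8}

8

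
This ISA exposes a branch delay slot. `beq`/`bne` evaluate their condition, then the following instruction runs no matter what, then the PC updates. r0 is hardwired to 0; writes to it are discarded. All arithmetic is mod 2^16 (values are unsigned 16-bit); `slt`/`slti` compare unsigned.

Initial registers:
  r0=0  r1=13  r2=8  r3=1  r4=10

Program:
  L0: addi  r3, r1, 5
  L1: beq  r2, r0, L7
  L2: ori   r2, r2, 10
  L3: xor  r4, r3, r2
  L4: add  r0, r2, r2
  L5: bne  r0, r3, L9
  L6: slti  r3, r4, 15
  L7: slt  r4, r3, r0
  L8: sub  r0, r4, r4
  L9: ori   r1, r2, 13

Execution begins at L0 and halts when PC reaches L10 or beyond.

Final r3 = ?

[0] addi  r3, r1, 5  →  {r0:0, r1:13, r2:8, r3:18, r4:10}
[1] beq  r2, r0, L7  →  {r0:0, r1:13, r2:8, r3:18, r4:10}  ⟨branch fallthrough⟩
[2] ori   r2, r2, 10  →  {r0:0, r1:13, r2:10, r3:18, r4:10}
[3] xor  r4, r3, r2  →  {r0:0, r1:13, r2:10, r3:18, r4:24}
[4] add  r0, r2, r2  →  {r0:0, r1:13, r2:10, r3:18, r4:24}
[5] bne  r0, r3, L9  →  {r0:0, r1:13, r2:10, r3:18, r4:24}  ⟨branch taken⟩
[6] slti  r3, r4, 15  →  {r0:0, r1:13, r2:10, r3:0, r4:24}
[9] ori   r1, r2, 13  →  {r0:0, r1:15, r2:10, r3:0, r4:24}

0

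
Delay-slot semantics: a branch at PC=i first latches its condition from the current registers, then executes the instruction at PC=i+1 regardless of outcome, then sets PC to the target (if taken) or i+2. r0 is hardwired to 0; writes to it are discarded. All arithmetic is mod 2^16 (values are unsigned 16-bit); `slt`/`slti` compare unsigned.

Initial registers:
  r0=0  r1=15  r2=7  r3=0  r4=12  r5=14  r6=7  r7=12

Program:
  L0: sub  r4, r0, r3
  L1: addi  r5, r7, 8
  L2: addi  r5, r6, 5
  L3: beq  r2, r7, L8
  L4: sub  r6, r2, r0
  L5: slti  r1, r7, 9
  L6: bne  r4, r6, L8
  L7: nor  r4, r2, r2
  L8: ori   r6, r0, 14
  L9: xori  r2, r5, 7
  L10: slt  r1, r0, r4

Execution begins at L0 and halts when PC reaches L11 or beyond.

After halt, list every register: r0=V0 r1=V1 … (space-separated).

r0=0 r1=1 r2=11 r3=0 r4=65528 r5=12 r6=14 r7=12

#0 sub  r4, r0, r3 ; 0/15/7/0/0/14/7/12
#1 addi  r5, r7, 8 ; 0/15/7/0/0/20/7/12
#2 addi  r5, r6, 5 ; 0/15/7/0/0/12/7/12
#3 beq  r2, r7, L8 ; 0/15/7/0/0/12/7/12 ; →fallthru
#4 sub  r6, r2, r0 ; 0/15/7/0/0/12/7/12
#5 slti  r1, r7, 9 ; 0/0/7/0/0/12/7/12
#6 bne  r4, r6, L8 ; 0/0/7/0/0/12/7/12 ; →target
#7 nor  r4, r2, r2 ; 0/0/7/0/65528/12/7/12
#8 ori   r6, r0, 14 ; 0/0/7/0/65528/12/14/12
#9 xori  r2, r5, 7 ; 0/0/11/0/65528/12/14/12
#10 slt  r1, r0, r4 ; 0/1/11/0/65528/12/14/12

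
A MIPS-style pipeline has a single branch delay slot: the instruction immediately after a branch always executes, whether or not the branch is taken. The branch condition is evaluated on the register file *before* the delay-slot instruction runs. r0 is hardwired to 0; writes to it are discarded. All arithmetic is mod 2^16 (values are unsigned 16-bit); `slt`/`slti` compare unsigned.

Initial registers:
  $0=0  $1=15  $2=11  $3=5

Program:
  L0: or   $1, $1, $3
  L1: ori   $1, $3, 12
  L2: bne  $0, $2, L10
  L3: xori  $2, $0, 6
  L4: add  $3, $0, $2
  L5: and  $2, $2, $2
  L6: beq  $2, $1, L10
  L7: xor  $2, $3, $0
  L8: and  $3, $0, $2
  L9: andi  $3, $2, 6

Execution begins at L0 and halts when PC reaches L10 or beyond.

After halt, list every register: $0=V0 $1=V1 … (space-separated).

$0=0 $1=13 $2=6 $3=5

  step pc=0: or   $1, $1, $3  regs=(0,15,11,5)
  step pc=1: ori   $1, $3, 12  regs=(0,13,11,5)
  step pc=2: bne  $0, $2, L10  cond=T  regs=(0,13,11,5)
  step pc=3: xori  $2, $0, 6  regs=(0,13,6,5)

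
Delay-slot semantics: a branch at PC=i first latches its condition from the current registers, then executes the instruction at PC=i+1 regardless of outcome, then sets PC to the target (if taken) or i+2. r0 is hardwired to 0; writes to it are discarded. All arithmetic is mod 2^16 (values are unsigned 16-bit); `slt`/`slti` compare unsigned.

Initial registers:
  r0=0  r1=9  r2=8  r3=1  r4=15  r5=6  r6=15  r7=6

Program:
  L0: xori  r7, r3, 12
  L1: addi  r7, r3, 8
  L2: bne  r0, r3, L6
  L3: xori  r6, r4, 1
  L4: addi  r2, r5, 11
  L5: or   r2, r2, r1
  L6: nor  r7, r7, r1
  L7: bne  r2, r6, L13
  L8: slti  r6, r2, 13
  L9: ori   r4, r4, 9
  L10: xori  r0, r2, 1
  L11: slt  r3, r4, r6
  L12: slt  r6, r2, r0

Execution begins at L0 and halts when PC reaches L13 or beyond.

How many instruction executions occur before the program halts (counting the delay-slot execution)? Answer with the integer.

7

  step pc=0: xori  r7, r3, 12  regs=(0,9,8,1,15,6,15,13)
  step pc=1: addi  r7, r3, 8  regs=(0,9,8,1,15,6,15,9)
  step pc=2: bne  r0, r3, L6  cond=T  regs=(0,9,8,1,15,6,15,9)
  step pc=3: xori  r6, r4, 1  regs=(0,9,8,1,15,6,14,9)
  step pc=6: nor  r7, r7, r1  regs=(0,9,8,1,15,6,14,65526)
  step pc=7: bne  r2, r6, L13  cond=T  regs=(0,9,8,1,15,6,14,65526)
  step pc=8: slti  r6, r2, 13  regs=(0,9,8,1,15,6,1,65526)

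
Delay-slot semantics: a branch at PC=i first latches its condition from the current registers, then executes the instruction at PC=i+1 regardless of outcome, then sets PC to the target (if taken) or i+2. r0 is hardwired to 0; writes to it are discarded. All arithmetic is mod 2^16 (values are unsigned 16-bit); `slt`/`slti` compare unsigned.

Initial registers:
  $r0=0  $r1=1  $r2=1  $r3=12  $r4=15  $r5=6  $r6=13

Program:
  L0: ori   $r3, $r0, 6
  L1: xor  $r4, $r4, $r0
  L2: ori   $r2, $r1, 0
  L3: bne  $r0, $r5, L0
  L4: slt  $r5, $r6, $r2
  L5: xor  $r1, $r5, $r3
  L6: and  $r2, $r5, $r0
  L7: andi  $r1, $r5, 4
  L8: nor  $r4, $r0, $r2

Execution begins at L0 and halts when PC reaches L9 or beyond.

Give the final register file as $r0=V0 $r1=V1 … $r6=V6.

$r0=0 $r1=0 $r2=0 $r3=6 $r4=65535 $r5=0 $r6=13

[0] ori   $r3, $r0, 6  →  {$r0:0, $r1:1, $r2:1, $r3:6, $r4:15, $r5:6, $r6:13}
[1] xor  $r4, $r4, $r0  →  {$r0:0, $r1:1, $r2:1, $r3:6, $r4:15, $r5:6, $r6:13}
[2] ori   $r2, $r1, 0  →  {$r0:0, $r1:1, $r2:1, $r3:6, $r4:15, $r5:6, $r6:13}
[3] bne  $r0, $r5, L0  →  {$r0:0, $r1:1, $r2:1, $r3:6, $r4:15, $r5:6, $r6:13}  ⟨branch taken⟩
[4] slt  $r5, $r6, $r2  →  {$r0:0, $r1:1, $r2:1, $r3:6, $r4:15, $r5:0, $r6:13}
[0] ori   $r3, $r0, 6  →  {$r0:0, $r1:1, $r2:1, $r3:6, $r4:15, $r5:0, $r6:13}
[1] xor  $r4, $r4, $r0  →  {$r0:0, $r1:1, $r2:1, $r3:6, $r4:15, $r5:0, $r6:13}
[2] ori   $r2, $r1, 0  →  {$r0:0, $r1:1, $r2:1, $r3:6, $r4:15, $r5:0, $r6:13}
[3] bne  $r0, $r5, L0  →  {$r0:0, $r1:1, $r2:1, $r3:6, $r4:15, $r5:0, $r6:13}  ⟨branch fallthrough⟩
[4] slt  $r5, $r6, $r2  →  {$r0:0, $r1:1, $r2:1, $r3:6, $r4:15, $r5:0, $r6:13}
[5] xor  $r1, $r5, $r3  →  {$r0:0, $r1:6, $r2:1, $r3:6, $r4:15, $r5:0, $r6:13}
[6] and  $r2, $r5, $r0  →  {$r0:0, $r1:6, $r2:0, $r3:6, $r4:15, $r5:0, $r6:13}
[7] andi  $r1, $r5, 4  →  {$r0:0, $r1:0, $r2:0, $r3:6, $r4:15, $r5:0, $r6:13}
[8] nor  $r4, $r0, $r2  →  {$r0:0, $r1:0, $r2:0, $r3:6, $r4:65535, $r5:0, $r6:13}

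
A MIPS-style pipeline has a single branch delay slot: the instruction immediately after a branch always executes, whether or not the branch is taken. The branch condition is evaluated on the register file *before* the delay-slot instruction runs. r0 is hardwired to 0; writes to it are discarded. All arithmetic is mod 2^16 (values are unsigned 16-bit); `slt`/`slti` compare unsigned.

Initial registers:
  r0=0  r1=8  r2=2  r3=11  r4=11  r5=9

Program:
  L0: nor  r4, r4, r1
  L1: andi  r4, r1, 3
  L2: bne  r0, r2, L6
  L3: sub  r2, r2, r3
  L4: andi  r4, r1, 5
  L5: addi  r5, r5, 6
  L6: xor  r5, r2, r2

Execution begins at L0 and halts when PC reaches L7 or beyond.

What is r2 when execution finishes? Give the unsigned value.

65527

[0] nor  r4, r4, r1  →  {r0:0, r1:8, r2:2, r3:11, r4:65524, r5:9}
[1] andi  r4, r1, 3  →  {r0:0, r1:8, r2:2, r3:11, r4:0, r5:9}
[2] bne  r0, r2, L6  →  {r0:0, r1:8, r2:2, r3:11, r4:0, r5:9}  ⟨branch taken⟩
[3] sub  r2, r2, r3  →  {r0:0, r1:8, r2:65527, r3:11, r4:0, r5:9}
[6] xor  r5, r2, r2  →  {r0:0, r1:8, r2:65527, r3:11, r4:0, r5:0}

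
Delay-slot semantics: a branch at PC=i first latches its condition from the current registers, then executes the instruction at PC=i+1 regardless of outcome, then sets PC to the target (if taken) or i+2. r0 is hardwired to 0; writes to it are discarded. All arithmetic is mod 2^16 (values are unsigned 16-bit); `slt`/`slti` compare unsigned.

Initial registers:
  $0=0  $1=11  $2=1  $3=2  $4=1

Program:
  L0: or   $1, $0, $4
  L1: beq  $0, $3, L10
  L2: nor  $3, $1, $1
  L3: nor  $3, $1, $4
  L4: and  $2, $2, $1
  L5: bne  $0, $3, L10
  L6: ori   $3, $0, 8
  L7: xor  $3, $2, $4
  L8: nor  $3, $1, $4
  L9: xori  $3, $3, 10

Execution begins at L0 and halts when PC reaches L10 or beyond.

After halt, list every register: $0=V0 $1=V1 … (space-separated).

#0 or   $1, $0, $4 ; 0/1/1/2/1
#1 beq  $0, $3, L10 ; 0/1/1/2/1 ; →fallthru
#2 nor  $3, $1, $1 ; 0/1/1/65534/1
#3 nor  $3, $1, $4 ; 0/1/1/65534/1
#4 and  $2, $2, $1 ; 0/1/1/65534/1
#5 bne  $0, $3, L10 ; 0/1/1/65534/1 ; →target
#6 ori   $3, $0, 8 ; 0/1/1/8/1

$0=0 $1=1 $2=1 $3=8 $4=1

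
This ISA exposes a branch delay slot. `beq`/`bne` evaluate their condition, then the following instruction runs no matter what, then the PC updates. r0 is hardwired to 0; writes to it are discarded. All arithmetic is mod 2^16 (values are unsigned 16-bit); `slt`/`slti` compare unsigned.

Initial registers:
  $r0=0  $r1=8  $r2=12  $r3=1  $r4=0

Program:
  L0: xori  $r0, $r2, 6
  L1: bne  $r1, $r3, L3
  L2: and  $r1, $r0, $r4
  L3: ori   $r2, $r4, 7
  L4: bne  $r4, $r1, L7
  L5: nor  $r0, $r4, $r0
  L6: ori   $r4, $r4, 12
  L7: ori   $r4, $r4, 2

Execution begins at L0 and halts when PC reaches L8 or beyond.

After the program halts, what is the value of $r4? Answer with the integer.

14

  step pc=0: xori  $r0, $r2, 6  regs=(0,8,12,1,0)
  step pc=1: bne  $r1, $r3, L3  cond=T  regs=(0,8,12,1,0)
  step pc=2: and  $r1, $r0, $r4  regs=(0,0,12,1,0)
  step pc=3: ori   $r2, $r4, 7  regs=(0,0,7,1,0)
  step pc=4: bne  $r4, $r1, L7  cond=F  regs=(0,0,7,1,0)
  step pc=5: nor  $r0, $r4, $r0  regs=(0,0,7,1,0)
  step pc=6: ori   $r4, $r4, 12  regs=(0,0,7,1,12)
  step pc=7: ori   $r4, $r4, 2  regs=(0,0,7,1,14)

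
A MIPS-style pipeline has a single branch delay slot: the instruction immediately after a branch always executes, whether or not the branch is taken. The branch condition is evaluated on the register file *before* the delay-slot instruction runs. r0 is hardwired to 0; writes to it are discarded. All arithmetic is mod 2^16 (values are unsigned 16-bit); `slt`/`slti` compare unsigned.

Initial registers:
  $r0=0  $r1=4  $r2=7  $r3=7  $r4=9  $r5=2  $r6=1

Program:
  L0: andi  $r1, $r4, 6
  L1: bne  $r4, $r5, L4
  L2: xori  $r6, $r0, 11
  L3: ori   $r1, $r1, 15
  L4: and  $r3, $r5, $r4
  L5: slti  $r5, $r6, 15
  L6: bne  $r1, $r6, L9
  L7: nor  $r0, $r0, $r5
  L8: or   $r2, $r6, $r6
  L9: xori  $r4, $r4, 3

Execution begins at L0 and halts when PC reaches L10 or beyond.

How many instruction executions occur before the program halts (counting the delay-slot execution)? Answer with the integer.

#0 andi  $r1, $r4, 6 ; 0/0/7/7/9/2/1
#1 bne  $r4, $r5, L4 ; 0/0/7/7/9/2/1 ; →target
#2 xori  $r6, $r0, 11 ; 0/0/7/7/9/2/11
#4 and  $r3, $r5, $r4 ; 0/0/7/0/9/2/11
#5 slti  $r5, $r6, 15 ; 0/0/7/0/9/1/11
#6 bne  $r1, $r6, L9 ; 0/0/7/0/9/1/11 ; →target
#7 nor  $r0, $r0, $r5 ; 0/0/7/0/9/1/11
#9 xori  $r4, $r4, 3 ; 0/0/7/0/10/1/11

8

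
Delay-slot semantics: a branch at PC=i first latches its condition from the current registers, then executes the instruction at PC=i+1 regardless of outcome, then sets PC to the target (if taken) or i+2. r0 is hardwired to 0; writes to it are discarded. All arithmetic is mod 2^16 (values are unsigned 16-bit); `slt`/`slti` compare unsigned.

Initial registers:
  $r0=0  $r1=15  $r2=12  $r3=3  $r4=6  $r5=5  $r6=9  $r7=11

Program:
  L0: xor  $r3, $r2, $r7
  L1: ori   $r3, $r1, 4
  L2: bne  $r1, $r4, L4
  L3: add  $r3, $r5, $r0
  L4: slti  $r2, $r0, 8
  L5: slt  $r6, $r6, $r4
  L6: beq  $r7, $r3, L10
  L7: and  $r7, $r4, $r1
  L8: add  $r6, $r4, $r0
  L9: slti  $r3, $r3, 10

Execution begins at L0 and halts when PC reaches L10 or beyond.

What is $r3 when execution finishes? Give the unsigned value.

1

PC=0  xor  $r3, $r2, $r7     | $r0=0 $r1=15 $r2=12 $r3=7 $r4=6 $r5=5 $r6=9 $r7=11
PC=1  ori   $r3, $r1, 4      | $r0=0 $r1=15 $r2=12 $r3=15 $r4=6 $r5=5 $r6=9 $r7=11
PC=2  bne  $r1, $r4, L4      | $r0=0 $r1=15 $r2=12 $r3=15 $r4=6 $r5=5 $r6=9 $r7=11  [TAKEN]
PC=3  add  $r3, $r5, $r0     | $r0=0 $r1=15 $r2=12 $r3=5 $r4=6 $r5=5 $r6=9 $r7=11
PC=4  slti  $r2, $r0, 8      | $r0=0 $r1=15 $r2=1 $r3=5 $r4=6 $r5=5 $r6=9 $r7=11
PC=5  slt  $r6, $r6, $r4     | $r0=0 $r1=15 $r2=1 $r3=5 $r4=6 $r5=5 $r6=0 $r7=11
PC=6  beq  $r7, $r3, L10     | $r0=0 $r1=15 $r2=1 $r3=5 $r4=6 $r5=5 $r6=0 $r7=11  [not taken]
PC=7  and  $r7, $r4, $r1     | $r0=0 $r1=15 $r2=1 $r3=5 $r4=6 $r5=5 $r6=0 $r7=6
PC=8  add  $r6, $r4, $r0     | $r0=0 $r1=15 $r2=1 $r3=5 $r4=6 $r5=5 $r6=6 $r7=6
PC=9  slti  $r3, $r3, 10     | $r0=0 $r1=15 $r2=1 $r3=1 $r4=6 $r5=5 $r6=6 $r7=6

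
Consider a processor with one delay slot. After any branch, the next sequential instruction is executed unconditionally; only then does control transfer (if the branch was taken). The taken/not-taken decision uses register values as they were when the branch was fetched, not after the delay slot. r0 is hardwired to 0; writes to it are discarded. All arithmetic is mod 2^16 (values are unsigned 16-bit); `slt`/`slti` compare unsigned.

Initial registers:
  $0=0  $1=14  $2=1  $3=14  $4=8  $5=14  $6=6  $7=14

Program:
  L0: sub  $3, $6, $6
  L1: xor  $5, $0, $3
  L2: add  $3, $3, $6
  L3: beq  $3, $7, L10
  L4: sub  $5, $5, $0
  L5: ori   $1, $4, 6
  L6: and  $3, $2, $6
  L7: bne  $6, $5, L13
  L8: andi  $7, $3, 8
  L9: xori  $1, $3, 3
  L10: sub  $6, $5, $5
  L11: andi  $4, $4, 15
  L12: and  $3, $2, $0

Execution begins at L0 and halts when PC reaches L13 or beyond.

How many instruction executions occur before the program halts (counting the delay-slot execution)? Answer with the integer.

9

PC=0  sub  $3, $6, $6        | $0=0 $1=14 $2=1 $3=0 $4=8 $5=14 $6=6 $7=14
PC=1  xor  $5, $0, $3        | $0=0 $1=14 $2=1 $3=0 $4=8 $5=0 $6=6 $7=14
PC=2  add  $3, $3, $6        | $0=0 $1=14 $2=1 $3=6 $4=8 $5=0 $6=6 $7=14
PC=3  beq  $3, $7, L10       | $0=0 $1=14 $2=1 $3=6 $4=8 $5=0 $6=6 $7=14  [not taken]
PC=4  sub  $5, $5, $0        | $0=0 $1=14 $2=1 $3=6 $4=8 $5=0 $6=6 $7=14
PC=5  ori   $1, $4, 6        | $0=0 $1=14 $2=1 $3=6 $4=8 $5=0 $6=6 $7=14
PC=6  and  $3, $2, $6        | $0=0 $1=14 $2=1 $3=0 $4=8 $5=0 $6=6 $7=14
PC=7  bne  $6, $5, L13       | $0=0 $1=14 $2=1 $3=0 $4=8 $5=0 $6=6 $7=14  [TAKEN]
PC=8  andi  $7, $3, 8        | $0=0 $1=14 $2=1 $3=0 $4=8 $5=0 $6=6 $7=0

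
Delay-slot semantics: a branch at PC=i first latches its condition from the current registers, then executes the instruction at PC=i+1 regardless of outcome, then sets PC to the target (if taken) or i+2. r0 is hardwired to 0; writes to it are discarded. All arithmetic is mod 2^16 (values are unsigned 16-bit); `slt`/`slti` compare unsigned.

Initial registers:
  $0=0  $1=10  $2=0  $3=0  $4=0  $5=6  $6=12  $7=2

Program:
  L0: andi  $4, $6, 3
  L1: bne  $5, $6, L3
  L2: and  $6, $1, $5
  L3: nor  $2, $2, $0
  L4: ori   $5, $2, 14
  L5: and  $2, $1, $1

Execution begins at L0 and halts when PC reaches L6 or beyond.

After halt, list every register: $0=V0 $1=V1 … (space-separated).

#0 andi  $4, $6, 3 ; 0/10/0/0/0/6/12/2
#1 bne  $5, $6, L3 ; 0/10/0/0/0/6/12/2 ; →target
#2 and  $6, $1, $5 ; 0/10/0/0/0/6/2/2
#3 nor  $2, $2, $0 ; 0/10/65535/0/0/6/2/2
#4 ori   $5, $2, 14 ; 0/10/65535/0/0/65535/2/2
#5 and  $2, $1, $1 ; 0/10/10/0/0/65535/2/2

$0=0 $1=10 $2=10 $3=0 $4=0 $5=65535 $6=2 $7=2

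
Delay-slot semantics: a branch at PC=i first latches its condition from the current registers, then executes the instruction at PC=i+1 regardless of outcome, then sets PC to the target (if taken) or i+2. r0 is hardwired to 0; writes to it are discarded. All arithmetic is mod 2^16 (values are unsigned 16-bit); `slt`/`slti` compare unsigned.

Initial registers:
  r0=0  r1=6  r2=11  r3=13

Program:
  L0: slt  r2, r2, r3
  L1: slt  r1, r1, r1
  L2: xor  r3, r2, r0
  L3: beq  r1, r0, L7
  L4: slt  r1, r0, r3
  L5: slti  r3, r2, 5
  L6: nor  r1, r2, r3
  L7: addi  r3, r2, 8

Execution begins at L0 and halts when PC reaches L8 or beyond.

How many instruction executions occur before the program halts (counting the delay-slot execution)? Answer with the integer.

6

[0] slt  r2, r2, r3  →  {r0:0, r1:6, r2:1, r3:13}
[1] slt  r1, r1, r1  →  {r0:0, r1:0, r2:1, r3:13}
[2] xor  r3, r2, r0  →  {r0:0, r1:0, r2:1, r3:1}
[3] beq  r1, r0, L7  →  {r0:0, r1:0, r2:1, r3:1}  ⟨branch taken⟩
[4] slt  r1, r0, r3  →  {r0:0, r1:1, r2:1, r3:1}
[7] addi  r3, r2, 8  →  {r0:0, r1:1, r2:1, r3:9}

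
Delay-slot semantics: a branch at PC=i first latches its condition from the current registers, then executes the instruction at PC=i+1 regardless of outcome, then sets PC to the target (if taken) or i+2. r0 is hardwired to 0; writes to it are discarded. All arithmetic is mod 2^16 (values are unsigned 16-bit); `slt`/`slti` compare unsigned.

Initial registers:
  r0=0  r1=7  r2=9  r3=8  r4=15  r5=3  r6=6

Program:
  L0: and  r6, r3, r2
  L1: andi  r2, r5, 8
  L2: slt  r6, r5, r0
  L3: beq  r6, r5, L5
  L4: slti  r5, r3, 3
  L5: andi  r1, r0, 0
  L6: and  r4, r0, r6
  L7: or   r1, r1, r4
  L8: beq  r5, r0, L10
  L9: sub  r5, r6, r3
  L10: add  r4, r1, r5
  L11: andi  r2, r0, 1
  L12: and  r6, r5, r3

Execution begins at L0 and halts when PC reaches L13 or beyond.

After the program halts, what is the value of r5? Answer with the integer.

PC=0  and  r6, r3, r2        | r0=0 r1=7 r2=9 r3=8 r4=15 r5=3 r6=8
PC=1  andi  r2, r5, 8        | r0=0 r1=7 r2=0 r3=8 r4=15 r5=3 r6=8
PC=2  slt  r6, r5, r0        | r0=0 r1=7 r2=0 r3=8 r4=15 r5=3 r6=0
PC=3  beq  r6, r5, L5        | r0=0 r1=7 r2=0 r3=8 r4=15 r5=3 r6=0  [not taken]
PC=4  slti  r5, r3, 3        | r0=0 r1=7 r2=0 r3=8 r4=15 r5=0 r6=0
PC=5  andi  r1, r0, 0        | r0=0 r1=0 r2=0 r3=8 r4=15 r5=0 r6=0
PC=6  and  r4, r0, r6        | r0=0 r1=0 r2=0 r3=8 r4=0 r5=0 r6=0
PC=7  or   r1, r1, r4        | r0=0 r1=0 r2=0 r3=8 r4=0 r5=0 r6=0
PC=8  beq  r5, r0, L10       | r0=0 r1=0 r2=0 r3=8 r4=0 r5=0 r6=0  [TAKEN]
PC=9  sub  r5, r6, r3        | r0=0 r1=0 r2=0 r3=8 r4=0 r5=65528 r6=0
PC=10 add  r4, r1, r5        | r0=0 r1=0 r2=0 r3=8 r4=65528 r5=65528 r6=0
PC=11 andi  r2, r0, 1        | r0=0 r1=0 r2=0 r3=8 r4=65528 r5=65528 r6=0
PC=12 and  r6, r5, r3        | r0=0 r1=0 r2=0 r3=8 r4=65528 r5=65528 r6=8

65528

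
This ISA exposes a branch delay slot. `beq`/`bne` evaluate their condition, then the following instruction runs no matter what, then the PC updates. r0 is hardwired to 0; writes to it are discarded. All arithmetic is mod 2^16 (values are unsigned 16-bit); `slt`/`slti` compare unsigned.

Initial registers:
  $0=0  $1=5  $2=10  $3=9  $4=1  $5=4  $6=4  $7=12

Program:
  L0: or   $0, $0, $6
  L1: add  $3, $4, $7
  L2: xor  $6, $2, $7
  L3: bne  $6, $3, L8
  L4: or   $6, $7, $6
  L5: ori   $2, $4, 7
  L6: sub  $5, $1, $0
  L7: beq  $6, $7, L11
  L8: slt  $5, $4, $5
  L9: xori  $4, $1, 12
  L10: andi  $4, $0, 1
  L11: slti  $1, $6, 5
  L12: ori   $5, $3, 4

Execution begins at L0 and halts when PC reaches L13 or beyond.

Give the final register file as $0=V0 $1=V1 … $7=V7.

PC=0  or   $0, $0, $6        | $0=0 $1=5 $2=10 $3=9 $4=1 $5=4 $6=4 $7=12
PC=1  add  $3, $4, $7        | $0=0 $1=5 $2=10 $3=13 $4=1 $5=4 $6=4 $7=12
PC=2  xor  $6, $2, $7        | $0=0 $1=5 $2=10 $3=13 $4=1 $5=4 $6=6 $7=12
PC=3  bne  $6, $3, L8        | $0=0 $1=5 $2=10 $3=13 $4=1 $5=4 $6=6 $7=12  [TAKEN]
PC=4  or   $6, $7, $6        | $0=0 $1=5 $2=10 $3=13 $4=1 $5=4 $6=14 $7=12
PC=8  slt  $5, $4, $5        | $0=0 $1=5 $2=10 $3=13 $4=1 $5=1 $6=14 $7=12
PC=9  xori  $4, $1, 12       | $0=0 $1=5 $2=10 $3=13 $4=9 $5=1 $6=14 $7=12
PC=10 andi  $4, $0, 1        | $0=0 $1=5 $2=10 $3=13 $4=0 $5=1 $6=14 $7=12
PC=11 slti  $1, $6, 5        | $0=0 $1=0 $2=10 $3=13 $4=0 $5=1 $6=14 $7=12
PC=12 ori   $5, $3, 4        | $0=0 $1=0 $2=10 $3=13 $4=0 $5=13 $6=14 $7=12

$0=0 $1=0 $2=10 $3=13 $4=0 $5=13 $6=14 $7=12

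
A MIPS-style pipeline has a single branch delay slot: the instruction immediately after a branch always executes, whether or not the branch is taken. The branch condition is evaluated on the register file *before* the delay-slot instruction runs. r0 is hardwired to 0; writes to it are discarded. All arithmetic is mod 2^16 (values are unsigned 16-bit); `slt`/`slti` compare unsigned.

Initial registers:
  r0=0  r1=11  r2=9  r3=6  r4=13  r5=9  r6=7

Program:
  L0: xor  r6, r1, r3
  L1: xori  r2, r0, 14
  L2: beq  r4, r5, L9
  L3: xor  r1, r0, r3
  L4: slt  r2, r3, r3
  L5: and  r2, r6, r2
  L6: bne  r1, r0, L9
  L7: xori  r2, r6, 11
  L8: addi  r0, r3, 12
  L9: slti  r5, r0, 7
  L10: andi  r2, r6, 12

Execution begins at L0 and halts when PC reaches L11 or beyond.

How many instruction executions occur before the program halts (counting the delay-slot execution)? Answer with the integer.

10

#0 xor  r6, r1, r3 ; 0/11/9/6/13/9/13
#1 xori  r2, r0, 14 ; 0/11/14/6/13/9/13
#2 beq  r4, r5, L9 ; 0/11/14/6/13/9/13 ; →fallthru
#3 xor  r1, r0, r3 ; 0/6/14/6/13/9/13
#4 slt  r2, r3, r3 ; 0/6/0/6/13/9/13
#5 and  r2, r6, r2 ; 0/6/0/6/13/9/13
#6 bne  r1, r0, L9 ; 0/6/0/6/13/9/13 ; →target
#7 xori  r2, r6, 11 ; 0/6/6/6/13/9/13
#9 slti  r5, r0, 7 ; 0/6/6/6/13/1/13
#10 andi  r2, r6, 12 ; 0/6/12/6/13/1/13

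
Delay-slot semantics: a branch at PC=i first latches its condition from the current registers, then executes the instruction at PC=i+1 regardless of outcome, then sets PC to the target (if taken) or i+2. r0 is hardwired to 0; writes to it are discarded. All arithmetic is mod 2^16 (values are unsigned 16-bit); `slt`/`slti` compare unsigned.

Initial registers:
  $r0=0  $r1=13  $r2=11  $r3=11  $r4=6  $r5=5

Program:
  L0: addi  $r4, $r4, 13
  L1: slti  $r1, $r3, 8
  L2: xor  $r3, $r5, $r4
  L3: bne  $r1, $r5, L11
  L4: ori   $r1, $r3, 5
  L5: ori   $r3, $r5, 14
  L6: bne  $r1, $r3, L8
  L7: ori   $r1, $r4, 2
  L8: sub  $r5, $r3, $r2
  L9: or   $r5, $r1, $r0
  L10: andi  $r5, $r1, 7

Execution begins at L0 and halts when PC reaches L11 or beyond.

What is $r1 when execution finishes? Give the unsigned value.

PC=0  addi  $r4, $r4, 13     | $r0=0 $r1=13 $r2=11 $r3=11 $r4=19 $r5=5
PC=1  slti  $r1, $r3, 8      | $r0=0 $r1=0 $r2=11 $r3=11 $r4=19 $r5=5
PC=2  xor  $r3, $r5, $r4     | $r0=0 $r1=0 $r2=11 $r3=22 $r4=19 $r5=5
PC=3  bne  $r1, $r5, L11     | $r0=0 $r1=0 $r2=11 $r3=22 $r4=19 $r5=5  [TAKEN]
PC=4  ori   $r1, $r3, 5      | $r0=0 $r1=23 $r2=11 $r3=22 $r4=19 $r5=5

23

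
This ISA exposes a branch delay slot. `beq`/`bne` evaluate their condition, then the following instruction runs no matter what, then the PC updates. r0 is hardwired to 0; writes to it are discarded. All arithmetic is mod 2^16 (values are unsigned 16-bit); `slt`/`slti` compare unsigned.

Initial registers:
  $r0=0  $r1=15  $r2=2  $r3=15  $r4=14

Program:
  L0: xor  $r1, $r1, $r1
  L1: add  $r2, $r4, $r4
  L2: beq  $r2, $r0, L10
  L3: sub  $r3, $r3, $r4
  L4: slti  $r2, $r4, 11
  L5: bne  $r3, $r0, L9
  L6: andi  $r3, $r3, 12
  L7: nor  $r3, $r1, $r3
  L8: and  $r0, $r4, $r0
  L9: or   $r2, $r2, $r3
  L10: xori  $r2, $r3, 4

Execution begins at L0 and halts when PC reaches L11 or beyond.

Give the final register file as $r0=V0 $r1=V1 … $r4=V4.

  step pc=0: xor  $r1, $r1, $r1  regs=(0,0,2,15,14)
  step pc=1: add  $r2, $r4, $r4  regs=(0,0,28,15,14)
  step pc=2: beq  $r2, $r0, L10  cond=F  regs=(0,0,28,15,14)
  step pc=3: sub  $r3, $r3, $r4  regs=(0,0,28,1,14)
  step pc=4: slti  $r2, $r4, 11  regs=(0,0,0,1,14)
  step pc=5: bne  $r3, $r0, L9  cond=T  regs=(0,0,0,1,14)
  step pc=6: andi  $r3, $r3, 12  regs=(0,0,0,0,14)
  step pc=9: or   $r2, $r2, $r3  regs=(0,0,0,0,14)
  step pc=10: xori  $r2, $r3, 4  regs=(0,0,4,0,14)

$r0=0 $r1=0 $r2=4 $r3=0 $r4=14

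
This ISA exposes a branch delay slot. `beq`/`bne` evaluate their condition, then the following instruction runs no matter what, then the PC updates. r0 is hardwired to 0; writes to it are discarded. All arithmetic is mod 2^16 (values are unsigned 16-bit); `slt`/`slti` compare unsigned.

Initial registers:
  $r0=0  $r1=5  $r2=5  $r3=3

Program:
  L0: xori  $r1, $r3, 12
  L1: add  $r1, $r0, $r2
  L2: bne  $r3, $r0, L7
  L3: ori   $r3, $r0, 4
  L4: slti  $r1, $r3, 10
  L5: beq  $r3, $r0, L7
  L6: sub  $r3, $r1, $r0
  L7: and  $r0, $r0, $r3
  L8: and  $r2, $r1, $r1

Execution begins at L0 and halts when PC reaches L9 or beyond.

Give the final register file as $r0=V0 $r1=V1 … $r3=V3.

$r0=0 $r1=5 $r2=5 $r3=4

  step pc=0: xori  $r1, $r3, 12  regs=(0,15,5,3)
  step pc=1: add  $r1, $r0, $r2  regs=(0,5,5,3)
  step pc=2: bne  $r3, $r0, L7  cond=T  regs=(0,5,5,3)
  step pc=3: ori   $r3, $r0, 4  regs=(0,5,5,4)
  step pc=7: and  $r0, $r0, $r3  regs=(0,5,5,4)
  step pc=8: and  $r2, $r1, $r1  regs=(0,5,5,4)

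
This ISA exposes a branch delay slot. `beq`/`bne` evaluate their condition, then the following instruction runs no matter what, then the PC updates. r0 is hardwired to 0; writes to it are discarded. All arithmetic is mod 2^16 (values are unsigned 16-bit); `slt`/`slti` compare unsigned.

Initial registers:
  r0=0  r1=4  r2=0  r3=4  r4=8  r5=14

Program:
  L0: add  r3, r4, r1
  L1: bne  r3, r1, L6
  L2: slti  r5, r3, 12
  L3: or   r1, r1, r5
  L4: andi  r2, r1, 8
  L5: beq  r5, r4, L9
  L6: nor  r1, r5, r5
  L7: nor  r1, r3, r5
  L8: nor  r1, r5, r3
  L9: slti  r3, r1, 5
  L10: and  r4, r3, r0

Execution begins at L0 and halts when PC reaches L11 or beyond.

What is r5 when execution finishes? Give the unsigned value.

PC=0  add  r3, r4, r1        | r0=0 r1=4 r2=0 r3=12 r4=8 r5=14
PC=1  bne  r3, r1, L6        | r0=0 r1=4 r2=0 r3=12 r4=8 r5=14  [TAKEN]
PC=2  slti  r5, r3, 12       | r0=0 r1=4 r2=0 r3=12 r4=8 r5=0
PC=6  nor  r1, r5, r5        | r0=0 r1=65535 r2=0 r3=12 r4=8 r5=0
PC=7  nor  r1, r3, r5        | r0=0 r1=65523 r2=0 r3=12 r4=8 r5=0
PC=8  nor  r1, r5, r3        | r0=0 r1=65523 r2=0 r3=12 r4=8 r5=0
PC=9  slti  r3, r1, 5        | r0=0 r1=65523 r2=0 r3=0 r4=8 r5=0
PC=10 and  r4, r3, r0        | r0=0 r1=65523 r2=0 r3=0 r4=0 r5=0

0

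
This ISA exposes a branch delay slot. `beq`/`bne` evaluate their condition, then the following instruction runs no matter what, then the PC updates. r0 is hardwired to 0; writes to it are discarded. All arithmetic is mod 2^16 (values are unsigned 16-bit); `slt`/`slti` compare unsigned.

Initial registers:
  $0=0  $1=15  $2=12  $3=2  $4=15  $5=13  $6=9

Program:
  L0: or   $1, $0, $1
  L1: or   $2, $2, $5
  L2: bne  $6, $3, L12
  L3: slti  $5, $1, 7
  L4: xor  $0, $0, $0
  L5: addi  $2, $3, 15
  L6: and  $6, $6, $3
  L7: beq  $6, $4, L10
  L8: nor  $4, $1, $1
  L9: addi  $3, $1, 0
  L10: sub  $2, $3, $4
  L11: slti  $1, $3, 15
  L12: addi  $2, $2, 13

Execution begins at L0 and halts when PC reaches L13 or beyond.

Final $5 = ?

#0 or   $1, $0, $1 ; 0/15/12/2/15/13/9
#1 or   $2, $2, $5 ; 0/15/13/2/15/13/9
#2 bne  $6, $3, L12 ; 0/15/13/2/15/13/9 ; →target
#3 slti  $5, $1, 7 ; 0/15/13/2/15/0/9
#12 addi  $2, $2, 13 ; 0/15/26/2/15/0/9

0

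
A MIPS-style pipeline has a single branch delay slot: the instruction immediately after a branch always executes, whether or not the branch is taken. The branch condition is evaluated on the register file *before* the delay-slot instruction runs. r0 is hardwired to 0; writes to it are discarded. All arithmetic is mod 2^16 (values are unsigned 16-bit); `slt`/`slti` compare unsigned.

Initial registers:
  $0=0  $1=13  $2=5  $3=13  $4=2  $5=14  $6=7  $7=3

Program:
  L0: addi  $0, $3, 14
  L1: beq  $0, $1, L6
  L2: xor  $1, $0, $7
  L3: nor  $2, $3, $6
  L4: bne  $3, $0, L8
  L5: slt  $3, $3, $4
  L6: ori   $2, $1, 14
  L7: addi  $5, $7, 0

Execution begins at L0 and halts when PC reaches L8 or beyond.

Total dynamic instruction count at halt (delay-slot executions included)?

#0 addi  $0, $3, 14 ; 0/13/5/13/2/14/7/3
#1 beq  $0, $1, L6 ; 0/13/5/13/2/14/7/3 ; →fallthru
#2 xor  $1, $0, $7 ; 0/3/5/13/2/14/7/3
#3 nor  $2, $3, $6 ; 0/3/65520/13/2/14/7/3
#4 bne  $3, $0, L8 ; 0/3/65520/13/2/14/7/3 ; →target
#5 slt  $3, $3, $4 ; 0/3/65520/0/2/14/7/3

6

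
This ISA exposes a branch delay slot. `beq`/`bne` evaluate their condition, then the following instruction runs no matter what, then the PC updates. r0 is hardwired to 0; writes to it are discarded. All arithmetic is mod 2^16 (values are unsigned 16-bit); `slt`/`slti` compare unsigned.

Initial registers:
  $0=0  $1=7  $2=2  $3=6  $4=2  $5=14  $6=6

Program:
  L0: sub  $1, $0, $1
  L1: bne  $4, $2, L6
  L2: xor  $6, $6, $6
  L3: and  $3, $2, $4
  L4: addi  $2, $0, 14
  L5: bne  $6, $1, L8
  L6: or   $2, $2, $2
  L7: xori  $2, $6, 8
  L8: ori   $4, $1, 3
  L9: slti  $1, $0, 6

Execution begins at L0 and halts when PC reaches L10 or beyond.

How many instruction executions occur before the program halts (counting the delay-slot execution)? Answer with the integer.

#0 sub  $1, $0, $1 ; 0/65529/2/6/2/14/6
#1 bne  $4, $2, L6 ; 0/65529/2/6/2/14/6 ; →fallthru
#2 xor  $6, $6, $6 ; 0/65529/2/6/2/14/0
#3 and  $3, $2, $4 ; 0/65529/2/2/2/14/0
#4 addi  $2, $0, 14 ; 0/65529/14/2/2/14/0
#5 bne  $6, $1, L8 ; 0/65529/14/2/2/14/0 ; →target
#6 or   $2, $2, $2 ; 0/65529/14/2/2/14/0
#8 ori   $4, $1, 3 ; 0/65529/14/2/65531/14/0
#9 slti  $1, $0, 6 ; 0/1/14/2/65531/14/0

9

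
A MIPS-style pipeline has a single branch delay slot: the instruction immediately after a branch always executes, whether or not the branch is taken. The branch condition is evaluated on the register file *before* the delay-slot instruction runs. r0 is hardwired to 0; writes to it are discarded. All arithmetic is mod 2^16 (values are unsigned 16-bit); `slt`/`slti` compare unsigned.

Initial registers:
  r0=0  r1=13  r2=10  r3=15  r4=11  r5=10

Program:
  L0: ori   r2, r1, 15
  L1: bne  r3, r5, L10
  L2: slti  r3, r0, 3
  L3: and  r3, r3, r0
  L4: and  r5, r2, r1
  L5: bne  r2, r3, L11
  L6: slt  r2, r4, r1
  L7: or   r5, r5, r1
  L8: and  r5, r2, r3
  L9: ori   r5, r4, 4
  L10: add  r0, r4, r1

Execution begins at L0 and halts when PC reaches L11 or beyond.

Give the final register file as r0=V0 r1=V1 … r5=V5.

r0=0 r1=13 r2=15 r3=1 r4=11 r5=10

#0 ori   r2, r1, 15 ; 0/13/15/15/11/10
#1 bne  r3, r5, L10 ; 0/13/15/15/11/10 ; →target
#2 slti  r3, r0, 3 ; 0/13/15/1/11/10
#10 add  r0, r4, r1 ; 0/13/15/1/11/10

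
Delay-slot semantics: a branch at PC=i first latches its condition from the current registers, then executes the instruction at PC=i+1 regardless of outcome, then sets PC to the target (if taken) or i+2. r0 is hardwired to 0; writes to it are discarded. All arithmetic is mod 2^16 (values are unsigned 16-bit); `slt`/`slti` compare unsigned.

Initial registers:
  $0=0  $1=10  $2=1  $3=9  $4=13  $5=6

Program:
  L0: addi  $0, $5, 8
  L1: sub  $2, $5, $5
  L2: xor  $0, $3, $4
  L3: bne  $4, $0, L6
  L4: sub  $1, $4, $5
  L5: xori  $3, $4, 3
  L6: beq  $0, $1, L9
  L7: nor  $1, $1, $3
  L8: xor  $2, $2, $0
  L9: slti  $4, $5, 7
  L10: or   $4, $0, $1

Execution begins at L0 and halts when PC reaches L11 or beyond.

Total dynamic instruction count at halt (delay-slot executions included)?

  step pc=0: addi  $0, $5, 8  regs=(0,10,1,9,13,6)
  step pc=1: sub  $2, $5, $5  regs=(0,10,0,9,13,6)
  step pc=2: xor  $0, $3, $4  regs=(0,10,0,9,13,6)
  step pc=3: bne  $4, $0, L6  cond=T  regs=(0,10,0,9,13,6)
  step pc=4: sub  $1, $4, $5  regs=(0,7,0,9,13,6)
  step pc=6: beq  $0, $1, L9  cond=F  regs=(0,7,0,9,13,6)
  step pc=7: nor  $1, $1, $3  regs=(0,65520,0,9,13,6)
  step pc=8: xor  $2, $2, $0  regs=(0,65520,0,9,13,6)
  step pc=9: slti  $4, $5, 7  regs=(0,65520,0,9,1,6)
  step pc=10: or   $4, $0, $1  regs=(0,65520,0,9,65520,6)

10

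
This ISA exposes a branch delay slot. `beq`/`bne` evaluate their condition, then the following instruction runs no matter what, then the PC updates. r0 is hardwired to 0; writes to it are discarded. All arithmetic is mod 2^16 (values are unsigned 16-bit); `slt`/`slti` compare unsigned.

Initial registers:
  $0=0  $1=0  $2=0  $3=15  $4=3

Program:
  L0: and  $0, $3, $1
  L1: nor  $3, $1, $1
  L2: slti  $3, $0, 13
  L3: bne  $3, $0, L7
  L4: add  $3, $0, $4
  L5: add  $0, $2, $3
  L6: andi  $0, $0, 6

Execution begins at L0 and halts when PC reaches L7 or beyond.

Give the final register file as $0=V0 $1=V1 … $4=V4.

$0=0 $1=0 $2=0 $3=3 $4=3

PC=0  and  $0, $3, $1        | $0=0 $1=0 $2=0 $3=15 $4=3
PC=1  nor  $3, $1, $1        | $0=0 $1=0 $2=0 $3=65535 $4=3
PC=2  slti  $3, $0, 13       | $0=0 $1=0 $2=0 $3=1 $4=3
PC=3  bne  $3, $0, L7        | $0=0 $1=0 $2=0 $3=1 $4=3  [TAKEN]
PC=4  add  $3, $0, $4        | $0=0 $1=0 $2=0 $3=3 $4=3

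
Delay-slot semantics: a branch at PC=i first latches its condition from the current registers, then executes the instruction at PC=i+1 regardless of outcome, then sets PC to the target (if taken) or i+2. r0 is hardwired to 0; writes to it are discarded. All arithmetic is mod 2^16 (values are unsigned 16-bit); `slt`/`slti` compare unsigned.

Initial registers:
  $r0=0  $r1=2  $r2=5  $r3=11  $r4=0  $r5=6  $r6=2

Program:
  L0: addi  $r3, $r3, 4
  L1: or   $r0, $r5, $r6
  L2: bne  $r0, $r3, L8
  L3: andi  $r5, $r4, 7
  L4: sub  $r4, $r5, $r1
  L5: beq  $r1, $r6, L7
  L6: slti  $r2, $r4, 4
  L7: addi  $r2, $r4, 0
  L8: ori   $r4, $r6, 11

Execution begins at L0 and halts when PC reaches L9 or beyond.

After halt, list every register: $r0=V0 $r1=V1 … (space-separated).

  step pc=0: addi  $r3, $r3, 4  regs=(0,2,5,15,0,6,2)
  step pc=1: or   $r0, $r5, $r6  regs=(0,2,5,15,0,6,2)
  step pc=2: bne  $r0, $r3, L8  cond=T  regs=(0,2,5,15,0,6,2)
  step pc=3: andi  $r5, $r4, 7  regs=(0,2,5,15,0,0,2)
  step pc=8: ori   $r4, $r6, 11  regs=(0,2,5,15,11,0,2)

$r0=0 $r1=2 $r2=5 $r3=15 $r4=11 $r5=0 $r6=2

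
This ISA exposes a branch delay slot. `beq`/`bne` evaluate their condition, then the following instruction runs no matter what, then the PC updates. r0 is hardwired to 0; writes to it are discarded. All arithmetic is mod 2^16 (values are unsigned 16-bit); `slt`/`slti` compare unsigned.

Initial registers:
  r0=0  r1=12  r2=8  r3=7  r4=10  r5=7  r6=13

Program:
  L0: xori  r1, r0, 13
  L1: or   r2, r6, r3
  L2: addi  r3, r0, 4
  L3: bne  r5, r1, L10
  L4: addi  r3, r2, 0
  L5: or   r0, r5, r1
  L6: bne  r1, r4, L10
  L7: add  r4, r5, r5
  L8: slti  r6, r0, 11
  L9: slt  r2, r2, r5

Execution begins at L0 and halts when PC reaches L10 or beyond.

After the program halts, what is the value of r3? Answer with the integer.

#0 xori  r1, r0, 13 ; 0/13/8/7/10/7/13
#1 or   r2, r6, r3 ; 0/13/15/7/10/7/13
#2 addi  r3, r0, 4 ; 0/13/15/4/10/7/13
#3 bne  r5, r1, L10 ; 0/13/15/4/10/7/13 ; →target
#4 addi  r3, r2, 0 ; 0/13/15/15/10/7/13

15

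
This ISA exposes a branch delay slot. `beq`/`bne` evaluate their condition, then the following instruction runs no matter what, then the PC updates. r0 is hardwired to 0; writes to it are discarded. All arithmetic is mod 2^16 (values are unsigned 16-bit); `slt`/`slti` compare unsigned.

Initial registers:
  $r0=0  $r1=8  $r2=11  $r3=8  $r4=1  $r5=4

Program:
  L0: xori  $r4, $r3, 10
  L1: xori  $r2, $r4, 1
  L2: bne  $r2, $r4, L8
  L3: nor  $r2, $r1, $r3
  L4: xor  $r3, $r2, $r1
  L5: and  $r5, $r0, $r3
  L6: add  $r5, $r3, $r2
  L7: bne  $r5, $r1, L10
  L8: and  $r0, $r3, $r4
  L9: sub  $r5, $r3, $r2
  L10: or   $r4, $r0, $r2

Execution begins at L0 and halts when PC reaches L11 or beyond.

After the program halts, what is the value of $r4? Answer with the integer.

65527

PC=0  xori  $r4, $r3, 10     | $r0=0 $r1=8 $r2=11 $r3=8 $r4=2 $r5=4
PC=1  xori  $r2, $r4, 1      | $r0=0 $r1=8 $r2=3 $r3=8 $r4=2 $r5=4
PC=2  bne  $r2, $r4, L8      | $r0=0 $r1=8 $r2=3 $r3=8 $r4=2 $r5=4  [TAKEN]
PC=3  nor  $r2, $r1, $r3     | $r0=0 $r1=8 $r2=65527 $r3=8 $r4=2 $r5=4
PC=8  and  $r0, $r3, $r4     | $r0=0 $r1=8 $r2=65527 $r3=8 $r4=2 $r5=4
PC=9  sub  $r5, $r3, $r2     | $r0=0 $r1=8 $r2=65527 $r3=8 $r4=2 $r5=17
PC=10 or   $r4, $r0, $r2     | $r0=0 $r1=8 $r2=65527 $r3=8 $r4=65527 $r5=17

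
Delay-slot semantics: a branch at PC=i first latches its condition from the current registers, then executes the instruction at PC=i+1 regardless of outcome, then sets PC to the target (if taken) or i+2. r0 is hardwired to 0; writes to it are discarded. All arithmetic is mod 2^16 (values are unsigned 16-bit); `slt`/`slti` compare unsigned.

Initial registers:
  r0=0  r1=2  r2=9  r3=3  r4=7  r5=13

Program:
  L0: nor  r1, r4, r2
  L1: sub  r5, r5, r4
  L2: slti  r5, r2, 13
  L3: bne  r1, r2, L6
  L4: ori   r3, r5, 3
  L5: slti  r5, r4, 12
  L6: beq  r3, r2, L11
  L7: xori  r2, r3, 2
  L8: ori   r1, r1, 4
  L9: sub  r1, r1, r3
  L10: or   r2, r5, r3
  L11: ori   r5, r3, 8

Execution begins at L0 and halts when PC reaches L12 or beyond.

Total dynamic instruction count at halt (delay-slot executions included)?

11

#0 nor  r1, r4, r2 ; 0/65520/9/3/7/13
#1 sub  r5, r5, r4 ; 0/65520/9/3/7/6
#2 slti  r5, r2, 13 ; 0/65520/9/3/7/1
#3 bne  r1, r2, L6 ; 0/65520/9/3/7/1 ; →target
#4 ori   r3, r5, 3 ; 0/65520/9/3/7/1
#6 beq  r3, r2, L11 ; 0/65520/9/3/7/1 ; →fallthru
#7 xori  r2, r3, 2 ; 0/65520/1/3/7/1
#8 ori   r1, r1, 4 ; 0/65524/1/3/7/1
#9 sub  r1, r1, r3 ; 0/65521/1/3/7/1
#10 or   r2, r5, r3 ; 0/65521/3/3/7/1
#11 ori   r5, r3, 8 ; 0/65521/3/3/7/11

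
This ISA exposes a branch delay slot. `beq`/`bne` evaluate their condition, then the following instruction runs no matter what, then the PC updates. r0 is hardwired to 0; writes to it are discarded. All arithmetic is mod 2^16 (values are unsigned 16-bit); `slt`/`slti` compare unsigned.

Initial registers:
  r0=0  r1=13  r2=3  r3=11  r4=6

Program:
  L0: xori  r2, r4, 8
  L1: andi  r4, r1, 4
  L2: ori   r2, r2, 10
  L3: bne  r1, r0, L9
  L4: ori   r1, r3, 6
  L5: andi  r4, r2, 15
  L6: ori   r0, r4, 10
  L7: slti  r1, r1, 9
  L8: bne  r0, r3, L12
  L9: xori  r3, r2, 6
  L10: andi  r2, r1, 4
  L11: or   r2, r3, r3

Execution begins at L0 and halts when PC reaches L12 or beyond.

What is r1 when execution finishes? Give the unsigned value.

15

  step pc=0: xori  r2, r4, 8  regs=(0,13,14,11,6)
  step pc=1: andi  r4, r1, 4  regs=(0,13,14,11,4)
  step pc=2: ori   r2, r2, 10  regs=(0,13,14,11,4)
  step pc=3: bne  r1, r0, L9  cond=T  regs=(0,13,14,11,4)
  step pc=4: ori   r1, r3, 6  regs=(0,15,14,11,4)
  step pc=9: xori  r3, r2, 6  regs=(0,15,14,8,4)
  step pc=10: andi  r2, r1, 4  regs=(0,15,4,8,4)
  step pc=11: or   r2, r3, r3  regs=(0,15,8,8,4)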